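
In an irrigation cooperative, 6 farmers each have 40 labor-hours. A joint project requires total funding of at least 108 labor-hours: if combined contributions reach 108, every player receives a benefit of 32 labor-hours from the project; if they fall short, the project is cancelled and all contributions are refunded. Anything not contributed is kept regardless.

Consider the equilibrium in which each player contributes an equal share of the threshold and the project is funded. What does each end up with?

Equal share of the threshold: 108/6 = 18.
At this profile no one gains by cutting their contribution: any cut drops the total below 108, the project is cancelled, contributions are refunded, and the deviator ends with 40, which is less than 40 − 18 + 32 = 54. Contributing more than 18 just wastes the excess. So contributing exactly 18 is a best response.
Each player's payoff: 40 − 18 + 32 = 54.

54 labor-hours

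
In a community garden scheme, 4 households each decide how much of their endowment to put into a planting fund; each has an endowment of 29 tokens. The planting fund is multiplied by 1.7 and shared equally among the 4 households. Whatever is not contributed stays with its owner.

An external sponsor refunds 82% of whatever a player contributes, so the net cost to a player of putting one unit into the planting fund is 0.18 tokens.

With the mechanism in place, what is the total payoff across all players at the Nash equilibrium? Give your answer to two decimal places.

292.32 tokens

The effective private return per unit is now (1.7/4) / 0.18 = 2.3611 > 1, so every player's dominant strategy flips to full contribution.
So the Nash equilibrium is full contribution by all 4; the group earns 4 × (29 × 0.82 + 1.7 × 29) = 292.32.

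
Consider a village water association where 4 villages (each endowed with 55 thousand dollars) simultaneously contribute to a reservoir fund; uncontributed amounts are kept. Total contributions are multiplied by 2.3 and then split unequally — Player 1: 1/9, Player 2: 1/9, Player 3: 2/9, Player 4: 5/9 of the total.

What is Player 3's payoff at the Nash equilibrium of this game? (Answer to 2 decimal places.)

83.11 thousand dollars

A player with share s gets back 2.3·s per unit contributed, so full contribution is dominant for anyone with s > 1/2.3 = 0.4348 and zero contribution is dominant for anyone below.
The only share above 0.4348 is Player 4's 5/9, contributing 55; the remaining 3 contribute 0. Total contributed: 55.
Player 3 keeps 55 and receives 2.3 × 55 × 2/9 = 28.11 from the reservoir fund, for a payoff of 83.11.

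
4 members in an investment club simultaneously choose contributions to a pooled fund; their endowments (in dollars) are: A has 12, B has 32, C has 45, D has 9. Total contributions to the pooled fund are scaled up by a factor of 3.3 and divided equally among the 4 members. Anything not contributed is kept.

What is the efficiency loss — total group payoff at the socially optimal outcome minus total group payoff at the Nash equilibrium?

225.40 dollars

The private return per contributed unit is 3.3/4 = 0.8250 < 1 for every player regardless of endowment, so the Nash equilibrium is zero contribution and the group total is Σ E_j = 12 + 32 + 45 + 9 = 98.
Each contributed unit returns 3.300 to the group, so the social optimum is full contribution by everyone: group total = 3.300 × 98 = 323.40.
Efficiency loss = (3.300 − 1) × 98 = 225.40.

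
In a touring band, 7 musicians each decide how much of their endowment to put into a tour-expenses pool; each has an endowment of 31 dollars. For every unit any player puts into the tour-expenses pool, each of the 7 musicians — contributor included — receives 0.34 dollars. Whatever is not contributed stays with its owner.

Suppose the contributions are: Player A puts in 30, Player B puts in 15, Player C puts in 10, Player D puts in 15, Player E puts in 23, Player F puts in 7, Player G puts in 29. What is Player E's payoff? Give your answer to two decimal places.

Total contributed: 30 + 15 + 10 + 15 + 23 + 7 + 29 = 129.
Each receives 0.34 × 129 = 43.86 from the tour-expenses pool.
Player E keeps 31 − 23 = 8, so Player E's payoff is 8 + 43.86 = 51.86.

51.86 dollars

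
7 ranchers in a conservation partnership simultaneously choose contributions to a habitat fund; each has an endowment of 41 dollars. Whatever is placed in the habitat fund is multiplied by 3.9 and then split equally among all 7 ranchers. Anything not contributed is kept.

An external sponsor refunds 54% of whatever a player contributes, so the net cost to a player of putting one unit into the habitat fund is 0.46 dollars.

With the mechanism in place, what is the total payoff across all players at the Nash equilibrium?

Under the mechanism each unit contributed yields (3.9/7) / 0.46 = 1.2112 back to its contributor per unit of net cost, which exceeds 1, making full contribution the dominant choice for everyone.
At the Nash equilibrium everyone contributes 41. Group total payoff = 7 × (41 × 0.54 + 3.9 × 41) = 1274.28.

1274.28 dollars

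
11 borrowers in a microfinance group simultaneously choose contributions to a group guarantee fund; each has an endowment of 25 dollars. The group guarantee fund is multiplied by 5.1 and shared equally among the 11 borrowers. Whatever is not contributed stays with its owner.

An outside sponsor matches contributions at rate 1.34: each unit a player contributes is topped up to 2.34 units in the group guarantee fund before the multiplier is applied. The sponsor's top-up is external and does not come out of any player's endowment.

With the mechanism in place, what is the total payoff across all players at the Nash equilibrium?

Under the mechanism each unit contributed yields 5.1 × 2.34 / 11 = 1.0849 back to its contributor per unit of net cost, which exceeds 1, making full contribution the dominant choice for everyone.
At the Nash equilibrium everyone contributes 25. Group total payoff = 5.1 × 2.34 × 275 = 3281.85.

3281.85 dollars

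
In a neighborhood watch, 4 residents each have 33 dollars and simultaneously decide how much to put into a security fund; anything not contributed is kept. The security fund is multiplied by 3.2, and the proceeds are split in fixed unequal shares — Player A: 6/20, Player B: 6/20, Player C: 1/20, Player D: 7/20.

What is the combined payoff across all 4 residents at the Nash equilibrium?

Player j's private return per contributed unit is 3.2 × (j's share). Contributing is weakly dominant for j when that share is at least 1/3.2 = 0.3125, and contributing 0 is dominant otherwise.
Only Player D (7/20) clears that bar, contributing 33; the remaining 3 contribute 0. Total contributed: 33.
The security fund pays out 3.2 × 33 = 105.60 in total (split across the unequal shares, but the aggregate is all that matters for the group sum).
The 3 free-riders keep 33 each, adding 99. Group total = 99 + 105.60 = 204.60.

204.60 dollars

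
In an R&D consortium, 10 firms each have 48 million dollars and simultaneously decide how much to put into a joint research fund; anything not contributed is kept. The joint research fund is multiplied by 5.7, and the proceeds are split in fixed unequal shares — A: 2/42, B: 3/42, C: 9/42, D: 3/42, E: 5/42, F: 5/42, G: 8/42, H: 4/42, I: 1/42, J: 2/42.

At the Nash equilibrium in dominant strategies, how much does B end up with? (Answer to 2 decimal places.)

87.09 million dollars

Player j's private return per contributed unit is 5.7 × (j's share). Contributing is weakly dominant for j when that share is at least 1/5.7 = 0.1754, and contributing 0 is dominant otherwise.
The shares above 0.1754 belong to C and G, contributing 48 each; the remaining 8 contribute 0. Total contributed: 96.
B keeps 48 and receives 5.7 × 96 × 3/42 = 39.09 from the joint research fund, for a payoff of 87.09.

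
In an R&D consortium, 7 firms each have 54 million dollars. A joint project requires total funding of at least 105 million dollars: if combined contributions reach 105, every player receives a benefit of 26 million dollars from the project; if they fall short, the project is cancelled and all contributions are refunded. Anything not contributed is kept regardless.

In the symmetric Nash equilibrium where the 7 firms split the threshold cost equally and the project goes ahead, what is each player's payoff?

65 million dollars

Equal share of the threshold: 105/7 = 15.
At this profile no one gains by cutting their contribution: any cut drops the total below 105, the project is cancelled, contributions are refunded, and the deviator ends with 54, which is less than 54 − 15 + 26 = 65. Contributing more than 15 just wastes the excess. So contributing exactly 15 is a best response.
Each player's payoff: 54 − 15 + 26 = 65.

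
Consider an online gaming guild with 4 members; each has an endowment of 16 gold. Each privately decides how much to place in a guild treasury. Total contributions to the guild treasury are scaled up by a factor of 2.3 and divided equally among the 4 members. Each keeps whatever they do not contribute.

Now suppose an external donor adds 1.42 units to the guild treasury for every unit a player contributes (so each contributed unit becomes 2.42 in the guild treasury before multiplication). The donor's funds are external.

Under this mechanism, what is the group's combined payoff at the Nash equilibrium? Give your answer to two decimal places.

356.22 gold

With the mechanism, a contributed unit returns 2.3 × 2.42 / 4 = 1.3915 per unit of net cost to the contributor — now above 1 — so contributing fully is weakly dominant for every player.
At the Nash equilibrium everyone contributes 16. Group total payoff = 2.3 × 2.42 × 64 = 356.22.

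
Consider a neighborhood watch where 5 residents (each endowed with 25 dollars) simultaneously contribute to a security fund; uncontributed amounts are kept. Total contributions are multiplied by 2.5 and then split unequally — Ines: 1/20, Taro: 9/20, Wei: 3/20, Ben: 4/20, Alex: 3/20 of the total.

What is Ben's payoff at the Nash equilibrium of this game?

A player with share s gets back 2.5·s per unit contributed, so full contribution is dominant for anyone with s > 1/2.5 = 0.4000 and zero contribution is dominant for anyone below.
Only Taro (9/20) clears that bar, contributing 25; the remaining 4 contribute 0. Total contributed: 25.
Ben keeps 25 and receives 2.5 × 25 × 4/20 = 12.50 from the security fund, for a payoff of 37.50.

37.50 dollars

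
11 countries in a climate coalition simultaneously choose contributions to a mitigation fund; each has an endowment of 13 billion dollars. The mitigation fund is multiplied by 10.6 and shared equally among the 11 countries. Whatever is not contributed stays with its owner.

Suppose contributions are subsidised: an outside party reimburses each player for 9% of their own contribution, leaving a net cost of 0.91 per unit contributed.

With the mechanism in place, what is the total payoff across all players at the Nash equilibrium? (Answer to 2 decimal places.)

1528.67 billion dollars

Under the mechanism each unit contributed yields (10.6/11) / 0.91 = 1.0589 back to its contributor per unit of net cost, which exceeds 1, making full contribution the dominant choice for everyone.
So the Nash equilibrium is full contribution by all 11; the group earns 11 × (13 × 0.09 + 10.6 × 13) = 1528.67.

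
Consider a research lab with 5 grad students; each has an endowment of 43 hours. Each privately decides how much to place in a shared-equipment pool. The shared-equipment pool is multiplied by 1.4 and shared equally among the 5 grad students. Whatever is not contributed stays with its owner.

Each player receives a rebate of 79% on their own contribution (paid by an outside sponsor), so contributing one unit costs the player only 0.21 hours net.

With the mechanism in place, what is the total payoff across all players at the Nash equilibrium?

470.85 hours

With the mechanism, a contributed unit returns (1.4/5) / 0.21 = 1.3333 per unit of net cost to the contributor — now above 1 — so contributing fully is weakly dominant for every player.
So the Nash equilibrium is full contribution by all 5; the group earns 5 × (43 × 0.79 + 1.4 × 43) = 470.85.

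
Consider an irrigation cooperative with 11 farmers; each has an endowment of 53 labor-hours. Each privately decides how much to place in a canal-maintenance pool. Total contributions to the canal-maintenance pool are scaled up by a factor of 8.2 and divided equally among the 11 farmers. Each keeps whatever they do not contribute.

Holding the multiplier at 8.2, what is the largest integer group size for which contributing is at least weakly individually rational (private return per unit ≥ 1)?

8

Private return per unit is 8.2/(group size), which is ≥ 1 whenever the group size is ≤ 8.2.
The largest such integer is 8.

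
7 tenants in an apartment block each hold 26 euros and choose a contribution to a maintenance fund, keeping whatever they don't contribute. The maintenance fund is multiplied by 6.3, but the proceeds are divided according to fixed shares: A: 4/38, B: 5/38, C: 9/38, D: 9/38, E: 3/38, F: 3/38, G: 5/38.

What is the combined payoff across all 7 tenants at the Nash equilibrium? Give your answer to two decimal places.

Player j's private return per contributed unit is 6.3 × (j's share). Contributing is weakly dominant for j when that share is at least 1/6.3 = 0.1587, and contributing 0 is dominant otherwise.
C and D are above the threshold, contributing 26 each; the remaining 5 contribute 0. Total contributed: 52.
The maintenance fund pays out 6.3 × 52 = 327.60 in total (split across the unequal shares, but the aggregate is all that matters for the group sum).
The 5 free-riders keep 26 each, adding 130. Group total = 130 + 327.60 = 457.60.

457.60 euros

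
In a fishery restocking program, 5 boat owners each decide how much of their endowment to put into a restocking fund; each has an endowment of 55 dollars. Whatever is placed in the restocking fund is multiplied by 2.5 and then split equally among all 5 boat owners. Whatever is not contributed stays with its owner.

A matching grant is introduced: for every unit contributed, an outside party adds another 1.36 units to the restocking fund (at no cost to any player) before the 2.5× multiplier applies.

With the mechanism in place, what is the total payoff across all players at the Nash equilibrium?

1622.50 dollars

With the mechanism, a contributed unit returns 2.5 × 2.36 / 5 = 1.1800 per unit of net cost to the contributor — now above 1 — so contributing fully is weakly dominant for every player.
So the Nash equilibrium is full contribution by all 5; the group earns 2.5 × 2.36 × 275 = 1622.50.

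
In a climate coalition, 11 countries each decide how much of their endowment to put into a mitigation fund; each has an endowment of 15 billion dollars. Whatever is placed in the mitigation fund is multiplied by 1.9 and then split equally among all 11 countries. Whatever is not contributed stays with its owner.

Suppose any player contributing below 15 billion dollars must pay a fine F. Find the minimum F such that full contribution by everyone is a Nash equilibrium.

Given the others contribute fully, the best deviation is to contribute 0 (any partial contribution still incurs the fine and gives up units whose private return 0.1727 is below 1).
Deviating from 15 to 0 saves 15 billion dollars but forfeits the deviator's share of the drop in the mitigation fund: 1.9/11 × 15 = 2.59.
So the deviation gain is 15 − 2.59 = 12.41, and the fine must be at least 12.41 billion dollars to wipe it out.

12.41 billion dollars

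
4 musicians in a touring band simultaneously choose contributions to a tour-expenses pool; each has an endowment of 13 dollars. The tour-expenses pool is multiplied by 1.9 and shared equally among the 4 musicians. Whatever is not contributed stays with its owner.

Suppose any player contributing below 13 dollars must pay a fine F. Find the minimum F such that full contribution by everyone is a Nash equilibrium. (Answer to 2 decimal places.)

Given the others contribute fully, the best deviation is to contribute 0 (any partial contribution still incurs the fine and gives up units whose private return 0.4750 is below 1).
Deviating from 13 to 0 saves 13 dollars but forfeits the deviator's share of the drop in the tour-expenses pool: 1.9/4 × 13 = 6.17.
So the deviation gain is 13 − 6.17 = 6.83, and the fine must be at least 6.83 dollars to wipe it out.

6.83 dollars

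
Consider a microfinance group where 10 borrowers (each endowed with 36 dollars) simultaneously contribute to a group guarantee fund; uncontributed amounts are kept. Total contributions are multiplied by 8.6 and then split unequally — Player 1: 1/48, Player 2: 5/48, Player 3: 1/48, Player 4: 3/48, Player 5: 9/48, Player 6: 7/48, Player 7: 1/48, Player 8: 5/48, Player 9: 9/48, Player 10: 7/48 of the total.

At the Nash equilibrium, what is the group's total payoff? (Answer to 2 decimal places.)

1454.40 dollars

For player j, contributing a unit is worthwhile iff 8.6 × (j's share) ≥ 1, i.e. iff j's share is at least 0.1163.
The shares above 0.1163 belong to Player 5, Player 6, Player 9 and Player 10, contributing 36 each; the remaining 6 contribute 0. Total contributed: 144.
The group guarantee fund pays out 8.6 × 144 = 1238.40 in total (split across the unequal shares, but the aggregate is all that matters for the group sum).
The 6 free-riders keep 36 each, adding 216. Group total = 216 + 1238.40 = 1454.40.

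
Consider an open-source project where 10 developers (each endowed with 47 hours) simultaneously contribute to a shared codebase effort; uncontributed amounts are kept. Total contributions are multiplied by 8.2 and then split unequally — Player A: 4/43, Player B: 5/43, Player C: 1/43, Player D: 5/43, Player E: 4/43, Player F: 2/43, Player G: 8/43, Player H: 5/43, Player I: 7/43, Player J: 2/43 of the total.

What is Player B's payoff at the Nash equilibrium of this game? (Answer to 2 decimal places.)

136.63 hours

Each unit j contributes comes back to j as 8.2 × (j's share), so j prefers to contribute only if that share exceeds 1/8.2 = 0.1220; otherwise keeping the unit dominates.
Player G and Player I clear that bar, contributing 47 each; the remaining 8 contribute 0. Total contributed: 94.
Player B keeps 47 and receives 8.2 × 94 × 5/43 = 89.63 from the shared codebase effort, for a payoff of 136.63.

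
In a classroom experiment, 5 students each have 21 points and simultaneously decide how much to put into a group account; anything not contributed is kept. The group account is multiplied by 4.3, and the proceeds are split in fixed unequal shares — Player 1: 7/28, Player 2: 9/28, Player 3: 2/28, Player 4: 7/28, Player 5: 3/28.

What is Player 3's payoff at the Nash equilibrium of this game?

40.35 points

Player j's private return per contributed unit is 4.3 × (j's share). Contributing is weakly dominant for j when that share is at least 1/4.3 = 0.2326, and contributing 0 is dominant otherwise.
The shares above 0.2326 belong to Player 1, Player 2 and Player 4, contributing 21 each; the remaining 2 contribute 0. Total contributed: 63.
Player 3 keeps 21 and receives 4.3 × 63 × 2/28 = 19.35 from the group account, for a payoff of 40.35.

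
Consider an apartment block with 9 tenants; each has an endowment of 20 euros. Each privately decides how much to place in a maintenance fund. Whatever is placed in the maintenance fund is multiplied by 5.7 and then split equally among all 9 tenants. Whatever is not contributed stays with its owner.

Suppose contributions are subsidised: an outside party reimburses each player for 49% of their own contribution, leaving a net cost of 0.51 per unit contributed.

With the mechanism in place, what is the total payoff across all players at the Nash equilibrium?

1114.20 euros

With the mechanism, a contributed unit returns (5.7/9) / 0.51 = 1.2418 per unit of net cost to the contributor — now above 1 — so contributing fully is weakly dominant for every player.
So the Nash equilibrium is full contribution by all 9; the group earns 9 × (20 × 0.49 + 5.7 × 20) = 1114.20.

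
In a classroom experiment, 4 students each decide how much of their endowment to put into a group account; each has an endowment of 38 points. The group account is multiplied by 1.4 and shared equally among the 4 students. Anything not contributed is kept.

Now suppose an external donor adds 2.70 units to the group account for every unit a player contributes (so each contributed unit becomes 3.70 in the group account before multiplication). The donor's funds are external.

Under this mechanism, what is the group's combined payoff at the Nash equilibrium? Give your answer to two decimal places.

787.36 points

The effective private return per unit is now 1.4 × 3.70 / 4 = 1.2950 > 1, so every player's dominant strategy flips to full contribution.
So the Nash equilibrium is full contribution by all 4; the group earns 1.4 × 3.70 × 152 = 787.36.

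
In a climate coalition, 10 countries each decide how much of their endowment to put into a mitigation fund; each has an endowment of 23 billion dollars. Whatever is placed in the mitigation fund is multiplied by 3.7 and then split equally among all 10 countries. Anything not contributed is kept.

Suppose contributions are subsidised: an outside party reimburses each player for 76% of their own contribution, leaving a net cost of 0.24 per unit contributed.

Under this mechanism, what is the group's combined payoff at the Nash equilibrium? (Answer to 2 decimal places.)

Under the mechanism each unit contributed yields (3.7/10) / 0.24 = 1.5417 back to its contributor per unit of net cost, which exceeds 1, making full contribution the dominant choice for everyone.
So the Nash equilibrium is full contribution by all 10; the group earns 10 × (23 × 0.76 + 3.7 × 23) = 1025.80.

1025.80 billion dollars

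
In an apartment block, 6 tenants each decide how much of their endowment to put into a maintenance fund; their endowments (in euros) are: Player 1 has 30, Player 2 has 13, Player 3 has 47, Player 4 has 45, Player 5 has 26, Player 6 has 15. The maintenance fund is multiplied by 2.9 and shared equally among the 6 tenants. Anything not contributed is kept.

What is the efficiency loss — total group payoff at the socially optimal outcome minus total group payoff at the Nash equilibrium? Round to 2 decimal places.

The private return per contributed unit is 2.9/6 = 0.4833 < 1 for every player regardless of endowment, so the Nash equilibrium is zero contribution and the group total is Σ E_j = 30 + 13 + 47 + 45 + 26 + 15 = 176.
Each contributed unit returns 2.900 to the group, so the social optimum is full contribution by everyone: group total = 2.900 × 176 = 510.40.
Efficiency loss = (2.900 − 1) × 176 = 334.40.

334.40 euros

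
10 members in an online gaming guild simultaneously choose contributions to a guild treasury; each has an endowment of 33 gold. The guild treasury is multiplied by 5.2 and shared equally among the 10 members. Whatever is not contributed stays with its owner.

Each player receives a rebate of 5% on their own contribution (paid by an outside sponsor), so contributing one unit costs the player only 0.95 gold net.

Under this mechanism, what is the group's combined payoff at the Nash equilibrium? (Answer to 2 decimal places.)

Even with the mechanism, each unit contributed returns only (5.2/10) / 0.95 = 0.5474 per unit of net cost, so contributing nothing is still dominant.
Everyone keeps their endowment and the group total is 10 × 33 = 330.

330.00 gold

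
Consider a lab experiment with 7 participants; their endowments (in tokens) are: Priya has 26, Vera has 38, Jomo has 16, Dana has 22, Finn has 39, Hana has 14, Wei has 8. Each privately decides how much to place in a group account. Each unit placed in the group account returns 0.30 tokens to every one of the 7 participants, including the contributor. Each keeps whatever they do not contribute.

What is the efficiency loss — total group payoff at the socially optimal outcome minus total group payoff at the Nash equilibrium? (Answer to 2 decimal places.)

The private return per contributed unit is 0.30 < 1 for everyone, so the Nash equilibrium is zero contribution and the group total is Σ E_j = 26 + 38 + 16 + 22 + 39 + 14 + 8 = 163.
Each contributed unit returns 2.100 to the group, so the social optimum is full contribution by everyone: group total = 2.100 × 163 = 342.30.
Efficiency loss = (2.100 − 1) × 163 = 179.30.

179.30 tokens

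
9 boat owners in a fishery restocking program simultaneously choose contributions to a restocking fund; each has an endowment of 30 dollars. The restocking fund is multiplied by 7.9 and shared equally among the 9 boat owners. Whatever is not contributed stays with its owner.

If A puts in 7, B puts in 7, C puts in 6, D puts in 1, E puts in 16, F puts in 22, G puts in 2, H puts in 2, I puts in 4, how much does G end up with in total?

Total contributed: 7 + 7 + 6 + 1 + 16 + 22 + 2 + 2 + 4 = 67.
Each receives 7.9 × 67 / 9 = 58.81 from the restocking fund.
G keeps 30 − 2 = 28, so G's payoff is 28 + 58.81 = 86.81.

86.81 dollars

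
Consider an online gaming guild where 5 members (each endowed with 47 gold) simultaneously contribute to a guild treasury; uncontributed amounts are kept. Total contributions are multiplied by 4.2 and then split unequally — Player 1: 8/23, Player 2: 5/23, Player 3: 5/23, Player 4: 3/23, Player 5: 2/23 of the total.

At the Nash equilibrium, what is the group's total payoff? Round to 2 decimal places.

Each unit j contributes comes back to j as 4.2 × (j's share), so j prefers to contribute only if that share exceeds 1/4.2 = 0.2381; otherwise keeping the unit dominates.
Only Player 1 (8/23) clears that bar, contributing 47; the remaining 4 contribute 0. Total contributed: 47.
The guild treasury pays out 4.2 × 47 = 197.40 in total (split across the unequal shares, but the aggregate is all that matters for the group sum).
The 4 free-riders keep 47 each, adding 188. Group total = 188 + 197.40 = 385.40.

385.40 gold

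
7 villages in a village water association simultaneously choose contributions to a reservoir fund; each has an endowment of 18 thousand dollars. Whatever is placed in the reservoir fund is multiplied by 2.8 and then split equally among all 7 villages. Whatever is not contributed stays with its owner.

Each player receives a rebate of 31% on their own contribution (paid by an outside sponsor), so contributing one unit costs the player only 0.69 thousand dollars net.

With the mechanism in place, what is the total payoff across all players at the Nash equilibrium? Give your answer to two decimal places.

126.00 thousand dollars

Even with the mechanism, each unit contributed returns only (2.8/7) / 0.69 = 0.5797 per unit of net cost, so contributing nothing is still dominant.
At the Nash equilibrium no one contributes; group total payoff = 7 × 18 = 126.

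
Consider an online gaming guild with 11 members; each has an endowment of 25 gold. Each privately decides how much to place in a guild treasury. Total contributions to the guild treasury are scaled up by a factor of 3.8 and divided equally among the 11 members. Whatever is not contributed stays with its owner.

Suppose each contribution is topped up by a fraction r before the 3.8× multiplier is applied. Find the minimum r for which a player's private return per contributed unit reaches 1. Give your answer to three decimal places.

1.895

With matching at rate r, one contributed unit becomes (1 + r) in the guild treasury and returns 3.8 × (1 + r) / 11 to the contributor.
Setting this equal to 1: 1 + r = 11/3.8 = 2.8947.
So the minimum matching rate is r = 2.8947 − 1 = 1.895.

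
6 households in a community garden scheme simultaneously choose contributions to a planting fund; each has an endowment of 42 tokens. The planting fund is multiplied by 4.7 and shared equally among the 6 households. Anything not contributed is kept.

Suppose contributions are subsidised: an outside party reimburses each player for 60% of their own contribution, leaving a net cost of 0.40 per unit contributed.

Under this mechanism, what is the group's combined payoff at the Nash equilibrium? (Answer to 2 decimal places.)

Under the mechanism each unit contributed yields (4.7/6) / 0.40 = 1.9583 back to its contributor per unit of net cost, which exceeds 1, making full contribution the dominant choice for everyone.
So the Nash equilibrium is full contribution by all 6; the group earns 6 × (42 × 0.60 + 4.7 × 42) = 1335.60.

1335.60 tokens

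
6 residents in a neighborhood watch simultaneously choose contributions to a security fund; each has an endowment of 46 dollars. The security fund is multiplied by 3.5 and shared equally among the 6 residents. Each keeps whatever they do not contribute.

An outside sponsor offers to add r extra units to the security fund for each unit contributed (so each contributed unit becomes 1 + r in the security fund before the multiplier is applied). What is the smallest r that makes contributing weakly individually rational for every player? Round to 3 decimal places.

With matching at rate r, one contributed unit becomes (1 + r) in the security fund and returns 3.5 × (1 + r) / 6 to the contributor.
Setting this equal to 1: 1 + r = 6/3.5 = 1.7143.
So the minimum matching rate is r = 1.7143 − 1 = 0.714.

0.714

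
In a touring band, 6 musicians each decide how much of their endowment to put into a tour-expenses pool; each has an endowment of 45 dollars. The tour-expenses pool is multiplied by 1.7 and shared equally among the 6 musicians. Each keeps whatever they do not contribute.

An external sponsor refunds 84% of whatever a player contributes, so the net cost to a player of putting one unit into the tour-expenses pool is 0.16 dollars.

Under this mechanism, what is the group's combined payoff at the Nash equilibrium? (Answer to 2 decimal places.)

The effective private return per unit is now (1.7/6) / 0.16 = 1.7708 > 1, so every player's dominant strategy flips to full contribution.
At the Nash equilibrium everyone contributes 45. Group total payoff = 6 × (45 × 0.84 + 1.7 × 45) = 685.80.

685.80 dollars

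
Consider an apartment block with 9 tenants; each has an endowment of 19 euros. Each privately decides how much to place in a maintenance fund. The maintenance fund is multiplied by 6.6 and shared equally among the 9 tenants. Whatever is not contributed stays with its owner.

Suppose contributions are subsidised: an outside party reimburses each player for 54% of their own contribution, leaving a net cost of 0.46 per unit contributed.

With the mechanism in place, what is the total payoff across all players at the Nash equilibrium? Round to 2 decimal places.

1220.94 euros

Under the mechanism each unit contributed yields (6.6/9) / 0.46 = 1.5942 back to its contributor per unit of net cost, which exceeds 1, making full contribution the dominant choice for everyone.
So the Nash equilibrium is full contribution by all 9; the group earns 9 × (19 × 0.54 + 6.6 × 19) = 1220.94.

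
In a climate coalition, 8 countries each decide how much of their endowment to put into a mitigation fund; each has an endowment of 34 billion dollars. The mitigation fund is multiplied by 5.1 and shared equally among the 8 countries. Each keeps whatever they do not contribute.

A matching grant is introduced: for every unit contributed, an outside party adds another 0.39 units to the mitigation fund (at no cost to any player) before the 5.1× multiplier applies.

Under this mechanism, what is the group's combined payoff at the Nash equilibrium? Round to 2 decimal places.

Even with the mechanism, each unit contributed returns only 5.1 × 1.39 / 8 = 0.8861 per unit of net cost, so contributing nothing is still dominant.
At the Nash equilibrium no one contributes; group total payoff = 8 × 34 = 272.

272.00 billion dollars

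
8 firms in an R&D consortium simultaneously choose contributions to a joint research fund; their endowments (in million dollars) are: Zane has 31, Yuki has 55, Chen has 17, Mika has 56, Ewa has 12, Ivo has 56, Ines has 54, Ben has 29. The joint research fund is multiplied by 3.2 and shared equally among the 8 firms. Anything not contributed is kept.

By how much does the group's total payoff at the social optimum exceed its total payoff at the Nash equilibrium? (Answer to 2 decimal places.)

682.00 million dollars

The private return per contributed unit is 3.2/8 = 0.4000 < 1 for every player regardless of endowment, so the Nash equilibrium is zero contribution and the group total is Σ E_j = 31 + 55 + 17 + 56 + 12 + 56 + 54 + 29 = 310.
Each contributed unit returns 3.200 to the group, so the social optimum is full contribution by everyone: group total = 3.200 × 310 = 992.00.
Efficiency loss = (3.200 − 1) × 310 = 682.00.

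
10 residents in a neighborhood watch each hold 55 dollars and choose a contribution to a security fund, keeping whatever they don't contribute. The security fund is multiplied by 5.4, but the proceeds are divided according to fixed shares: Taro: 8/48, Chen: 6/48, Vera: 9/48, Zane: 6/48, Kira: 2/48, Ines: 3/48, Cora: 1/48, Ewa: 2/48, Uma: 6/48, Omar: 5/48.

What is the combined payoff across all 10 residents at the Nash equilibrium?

Player j's private return per contributed unit is 5.4 × (j's share). Contributing is weakly dominant for j when that share is at least 1/5.4 = 0.1852, and contributing 0 is dominant otherwise.
Only Vera (9/48) clears that bar, contributing 55; the remaining 9 contribute 0. Total contributed: 55.
The security fund pays out 5.4 × 55 = 297.00 in total (split across the unequal shares, but the aggregate is all that matters for the group sum).
The 9 free-riders keep 55 each, adding 495. Group total = 495 + 297.00 = 792.00.

792.00 dollars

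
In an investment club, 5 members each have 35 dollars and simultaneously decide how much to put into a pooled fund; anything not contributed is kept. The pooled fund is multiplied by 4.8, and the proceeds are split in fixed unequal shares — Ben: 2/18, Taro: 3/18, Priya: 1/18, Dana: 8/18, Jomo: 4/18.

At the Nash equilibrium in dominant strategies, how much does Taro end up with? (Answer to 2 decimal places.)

A player with share s gets back 4.8·s per unit contributed, so full contribution is dominant for anyone with s > 1/4.8 = 0.2083 and zero contribution is dominant for anyone below.
Dana and Jomo are above the threshold, contributing 35 each; the remaining 3 contribute 0. Total contributed: 70.
Taro keeps 35 and receives 4.8 × 70 × 3/18 = 56.00 from the pooled fund, for a payoff of 91.00.

91.00 dollars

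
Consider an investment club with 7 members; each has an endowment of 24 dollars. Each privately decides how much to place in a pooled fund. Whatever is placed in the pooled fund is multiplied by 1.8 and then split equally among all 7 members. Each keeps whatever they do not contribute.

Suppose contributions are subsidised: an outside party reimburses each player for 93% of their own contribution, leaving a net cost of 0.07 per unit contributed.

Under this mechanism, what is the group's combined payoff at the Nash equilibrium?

458.64 dollars

Under the mechanism each unit contributed yields (1.8/7) / 0.07 = 3.6735 back to its contributor per unit of net cost, which exceeds 1, making full contribution the dominant choice for everyone.
At the Nash equilibrium everyone contributes 24. Group total payoff = 7 × (24 × 0.93 + 1.8 × 24) = 458.64.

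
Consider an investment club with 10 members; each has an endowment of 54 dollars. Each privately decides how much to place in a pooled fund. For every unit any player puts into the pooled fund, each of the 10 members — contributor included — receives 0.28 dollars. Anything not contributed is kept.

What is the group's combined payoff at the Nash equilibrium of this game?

The private return per contributed unit is 0.28 < 1, so contributing 0 is dominant for every player. At the Nash equilibrium everyone keeps their 54, and the group total is 10 × 54 = 540.

540.00 dollars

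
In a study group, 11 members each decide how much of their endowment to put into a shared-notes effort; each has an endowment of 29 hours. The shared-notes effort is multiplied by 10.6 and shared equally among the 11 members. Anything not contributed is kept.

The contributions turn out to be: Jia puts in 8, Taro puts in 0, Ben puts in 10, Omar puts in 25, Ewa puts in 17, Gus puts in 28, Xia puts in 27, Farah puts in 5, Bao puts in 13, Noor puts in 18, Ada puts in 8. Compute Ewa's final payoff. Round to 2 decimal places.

165.22 hours

Total contributed: 8 + 0 + 10 + 25 + 17 + 28 + 27 + 5 + 13 + 18 + 8 = 159.
Each receives 10.6 × 159 / 11 = 153.22 from the shared-notes effort.
Ewa keeps 29 − 17 = 12, so Ewa's payoff is 12 + 153.22 = 165.22.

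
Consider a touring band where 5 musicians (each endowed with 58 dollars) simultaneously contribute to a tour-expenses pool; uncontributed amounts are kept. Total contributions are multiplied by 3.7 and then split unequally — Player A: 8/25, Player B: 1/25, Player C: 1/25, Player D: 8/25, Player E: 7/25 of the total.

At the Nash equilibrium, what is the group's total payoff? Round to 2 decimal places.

759.80 dollars

Each unit j contributes comes back to j as 3.7 × (j's share), so j prefers to contribute only if that share exceeds 1/3.7 = 0.2703; otherwise keeping the unit dominates.
The shares above 0.2703 belong to Player A, Player D and Player E, contributing 58 each; the remaining 2 contribute 0. Total contributed: 174.
The tour-expenses pool pays out 3.7 × 174 = 643.80 in total (split across the unequal shares, but the aggregate is all that matters for the group sum).
The 2 free-riders keep 58 each, adding 116. Group total = 116 + 643.80 = 759.80.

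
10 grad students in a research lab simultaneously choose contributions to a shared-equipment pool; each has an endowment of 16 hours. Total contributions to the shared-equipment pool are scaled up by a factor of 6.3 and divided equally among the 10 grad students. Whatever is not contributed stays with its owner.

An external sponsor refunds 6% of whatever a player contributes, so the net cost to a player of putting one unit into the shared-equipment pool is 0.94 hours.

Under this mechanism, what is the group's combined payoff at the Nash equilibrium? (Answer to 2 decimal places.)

The effective private return is (6.3/10) / 0.94 = 0.6702, which is still under 1, so the mechanism doesn't change anyone's dominant strategy: zero contribution.
At the Nash equilibrium no one contributes; group total payoff = 10 × 16 = 160.

160.00 hours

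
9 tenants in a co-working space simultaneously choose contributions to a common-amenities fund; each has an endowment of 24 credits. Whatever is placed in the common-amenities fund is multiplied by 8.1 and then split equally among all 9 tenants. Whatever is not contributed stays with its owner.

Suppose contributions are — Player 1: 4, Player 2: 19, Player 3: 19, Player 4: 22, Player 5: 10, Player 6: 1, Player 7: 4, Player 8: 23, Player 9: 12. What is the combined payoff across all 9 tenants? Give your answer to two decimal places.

1025.40 credits

Total contributed: 4 + 19 + 19 + 22 + 10 + 1 + 4 + 23 + 12 = 114; total kept: 9 × 24 − 114 = 102.
The common-amenities fund pays out 8.1 × 114 = 923.40 in aggregate.
Group total = 102 + 923.40 = 1025.40.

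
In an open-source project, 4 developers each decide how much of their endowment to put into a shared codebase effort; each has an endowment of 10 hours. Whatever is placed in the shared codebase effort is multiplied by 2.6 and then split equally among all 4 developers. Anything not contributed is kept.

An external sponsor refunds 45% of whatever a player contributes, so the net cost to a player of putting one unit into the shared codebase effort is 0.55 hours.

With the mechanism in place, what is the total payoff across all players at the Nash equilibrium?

Under the mechanism each unit contributed yields (2.6/4) / 0.55 = 1.1818 back to its contributor per unit of net cost, which exceeds 1, making full contribution the dominant choice for everyone.
So the Nash equilibrium is full contribution by all 4; the group earns 4 × (10 × 0.45 + 2.6 × 10) = 122.00.

122.00 hours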